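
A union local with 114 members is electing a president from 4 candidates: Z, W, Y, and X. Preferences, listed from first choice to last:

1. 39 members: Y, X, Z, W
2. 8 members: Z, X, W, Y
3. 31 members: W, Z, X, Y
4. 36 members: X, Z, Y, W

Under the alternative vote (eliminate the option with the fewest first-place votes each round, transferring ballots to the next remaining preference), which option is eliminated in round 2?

Round 1: Z 8, W 31, Y 39, X 36. Eliminate Z.
Round 2: W 31, Y 39, X 44. Eliminate W.

W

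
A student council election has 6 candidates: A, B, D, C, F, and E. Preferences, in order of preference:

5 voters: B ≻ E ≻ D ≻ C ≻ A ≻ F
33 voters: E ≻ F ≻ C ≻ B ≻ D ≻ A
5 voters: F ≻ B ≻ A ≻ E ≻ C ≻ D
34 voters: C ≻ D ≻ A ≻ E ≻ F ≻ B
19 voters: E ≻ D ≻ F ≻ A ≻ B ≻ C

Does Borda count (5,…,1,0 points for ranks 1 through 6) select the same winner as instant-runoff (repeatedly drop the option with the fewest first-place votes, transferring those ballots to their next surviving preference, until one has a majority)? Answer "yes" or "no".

yes

Borda — scores: A 160, B 130, D 260, C 284, F 248, E 358. Winner: E.
Instant-runoff — R1 A 0, B 5, D 0, C 34, F 5, E 52 (E winner). Winner: E.
The two methods agree.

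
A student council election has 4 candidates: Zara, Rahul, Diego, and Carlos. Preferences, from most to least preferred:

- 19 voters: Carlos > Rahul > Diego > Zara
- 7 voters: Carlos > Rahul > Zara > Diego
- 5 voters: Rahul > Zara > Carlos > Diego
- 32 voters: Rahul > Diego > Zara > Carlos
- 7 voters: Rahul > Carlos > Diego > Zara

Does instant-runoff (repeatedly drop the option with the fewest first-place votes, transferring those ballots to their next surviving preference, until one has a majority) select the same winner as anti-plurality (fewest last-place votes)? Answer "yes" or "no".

yes

Instant-runoff — R1 Zara 0, Rahul 44, Diego 0, Carlos 26 (Rahul winner). Winner: Rahul.
Anti-plurality — last-place votes: Zara 26, Rahul 0, Diego 12, Carlos 32. Winner: Rahul.
The two methods agree.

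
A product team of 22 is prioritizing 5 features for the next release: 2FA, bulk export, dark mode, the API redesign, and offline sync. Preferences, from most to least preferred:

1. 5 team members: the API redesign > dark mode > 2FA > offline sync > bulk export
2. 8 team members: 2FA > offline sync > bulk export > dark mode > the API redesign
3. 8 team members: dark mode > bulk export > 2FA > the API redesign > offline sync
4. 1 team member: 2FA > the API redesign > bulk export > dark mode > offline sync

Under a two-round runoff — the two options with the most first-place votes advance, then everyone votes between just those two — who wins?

dark mode

Round 1 first-place votes: 2FA 9, bulk export 0, dark mode 8, the API redesign 5, offline sync 0.
2FA and dark mode advance.
Runoff: 2FA is preferred to dark mode by 9 voters; dark mode by 13.
dark mode wins the runoff.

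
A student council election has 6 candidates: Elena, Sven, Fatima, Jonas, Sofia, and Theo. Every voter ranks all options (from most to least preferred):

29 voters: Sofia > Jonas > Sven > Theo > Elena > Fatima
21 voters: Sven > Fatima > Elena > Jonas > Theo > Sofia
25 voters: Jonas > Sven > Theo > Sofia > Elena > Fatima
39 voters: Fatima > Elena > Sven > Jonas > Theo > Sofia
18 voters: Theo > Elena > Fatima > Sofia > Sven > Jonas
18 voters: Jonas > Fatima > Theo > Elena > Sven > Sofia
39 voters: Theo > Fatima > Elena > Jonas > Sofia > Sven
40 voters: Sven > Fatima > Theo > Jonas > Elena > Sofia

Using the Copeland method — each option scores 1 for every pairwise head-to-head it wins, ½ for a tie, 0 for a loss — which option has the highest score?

Sven

Elena: beats Jonas and Sofia; loses to Sven, Fatima, and Theo → score 2.
Sven: beats Elena, Fatima, Jonas, Sofia, and Theo → score 5.
Fatima: beats Elena, Jonas, Sofia, and Theo; loses to Sven → score 4.
Jonas: beats Sofia and Theo; loses to Elena, Sven, and Fatima → score 2.
Sofia: loses to Elena, Sven, Fatima, Jonas, and Theo → score 0.
Theo: beats Elena and Sofia; loses to Sven, Fatima, and Jonas → score 2.
Sven has the best pairwise record.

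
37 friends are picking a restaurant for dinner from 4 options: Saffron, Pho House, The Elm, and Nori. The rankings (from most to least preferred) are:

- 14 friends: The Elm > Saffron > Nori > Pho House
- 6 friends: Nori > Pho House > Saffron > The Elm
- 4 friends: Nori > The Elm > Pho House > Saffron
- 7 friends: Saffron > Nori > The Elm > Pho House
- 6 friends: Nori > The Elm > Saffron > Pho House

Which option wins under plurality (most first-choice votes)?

Nori

First-place votes: Saffron 7, Pho House 0, The Elm 14, Nori 16.
Nori has the most first-place votes.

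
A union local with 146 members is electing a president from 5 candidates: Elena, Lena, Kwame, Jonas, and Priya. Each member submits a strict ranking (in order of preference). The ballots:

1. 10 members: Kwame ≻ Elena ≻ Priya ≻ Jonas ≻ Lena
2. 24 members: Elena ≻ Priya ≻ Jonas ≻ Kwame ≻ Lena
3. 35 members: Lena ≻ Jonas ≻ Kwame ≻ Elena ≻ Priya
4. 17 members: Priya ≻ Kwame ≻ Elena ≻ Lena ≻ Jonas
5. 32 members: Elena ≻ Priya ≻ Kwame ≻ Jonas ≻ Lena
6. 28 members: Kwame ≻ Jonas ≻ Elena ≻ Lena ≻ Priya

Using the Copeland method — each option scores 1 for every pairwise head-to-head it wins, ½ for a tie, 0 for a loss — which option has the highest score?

Elena: beats Lena, Jonas, and Priya; loses to Kwame → score 3.
Lena: loses to Elena, Kwame, Jonas, and Priya → score 0.
Kwame: beats Elena, Lena, and Jonas; ties Priya → score 3.5.
Jonas: beats Lena; loses to Elena, Kwame, and Priya → score 1.
Priya: beats Lena and Jonas; ties Kwame; loses to Elena → score 2.5.
Kwame has the best pairwise record.

Kwame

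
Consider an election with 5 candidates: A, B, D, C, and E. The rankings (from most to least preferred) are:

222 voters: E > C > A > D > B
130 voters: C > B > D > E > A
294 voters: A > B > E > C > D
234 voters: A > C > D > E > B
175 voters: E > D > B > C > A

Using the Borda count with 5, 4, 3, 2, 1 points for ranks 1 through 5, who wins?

A: 222·3 + 130·1 + 294·5 + 234·5 + 175·1 = 3611
B: 222·1 + 130·4 + 294·4 + 234·1 + 175·3 = 2677
D: 222·2 + 130·3 + 294·1 + 234·3 + 175·4 = 2530
C: 222·4 + 130·5 + 294·2 + 234·4 + 175·2 = 3412
E: 222·5 + 130·2 + 294·3 + 234·2 + 175·5 = 3595
A has the highest Borda score (3611).

A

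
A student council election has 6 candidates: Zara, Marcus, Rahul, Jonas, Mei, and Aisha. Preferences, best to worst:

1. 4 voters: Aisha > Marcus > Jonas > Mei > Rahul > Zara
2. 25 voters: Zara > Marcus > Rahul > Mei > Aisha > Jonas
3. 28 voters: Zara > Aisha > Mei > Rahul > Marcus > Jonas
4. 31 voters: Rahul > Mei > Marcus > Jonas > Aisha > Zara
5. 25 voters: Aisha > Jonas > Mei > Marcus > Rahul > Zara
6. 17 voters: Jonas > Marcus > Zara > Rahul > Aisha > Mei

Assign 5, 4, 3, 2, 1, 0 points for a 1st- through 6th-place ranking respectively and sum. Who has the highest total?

Marcus

Zara: 4·0 + 25·5 + 28·5 + 31·0 + 25·0 + 17·3 = 316
Marcus: 4·4 + 25·4 + 28·1 + 31·3 + 25·2 + 17·4 = 355
Rahul: 4·1 + 25·3 + 28·2 + 31·5 + 25·1 + 17·2 = 349
Jonas: 4·3 + 25·0 + 28·0 + 31·2 + 25·4 + 17·5 = 259
Mei: 4·2 + 25·2 + 28·3 + 31·4 + 25·3 + 17·0 = 341
Aisha: 4·5 + 25·1 + 28·4 + 31·1 + 25·5 + 17·1 = 330
Marcus has the highest Borda score (355).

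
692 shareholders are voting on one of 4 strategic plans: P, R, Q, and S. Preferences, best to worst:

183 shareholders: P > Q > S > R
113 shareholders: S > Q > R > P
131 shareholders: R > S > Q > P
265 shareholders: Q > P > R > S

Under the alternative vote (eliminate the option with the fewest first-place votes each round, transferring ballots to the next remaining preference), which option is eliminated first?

Round 1: P 183, R 131, Q 265, S 113. Eliminate S.

S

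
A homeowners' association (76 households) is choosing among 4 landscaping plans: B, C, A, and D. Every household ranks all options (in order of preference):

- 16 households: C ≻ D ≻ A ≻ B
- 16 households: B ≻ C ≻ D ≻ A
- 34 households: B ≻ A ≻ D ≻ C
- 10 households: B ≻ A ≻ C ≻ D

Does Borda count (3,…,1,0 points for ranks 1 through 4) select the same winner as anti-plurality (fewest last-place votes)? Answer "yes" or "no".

Borda — scores: B 180, C 90, A 104, D 82. Winner: B.
Anti-plurality — last-place votes: B 16, C 34, A 16, D 10. Winner: D.
The two methods disagree.

no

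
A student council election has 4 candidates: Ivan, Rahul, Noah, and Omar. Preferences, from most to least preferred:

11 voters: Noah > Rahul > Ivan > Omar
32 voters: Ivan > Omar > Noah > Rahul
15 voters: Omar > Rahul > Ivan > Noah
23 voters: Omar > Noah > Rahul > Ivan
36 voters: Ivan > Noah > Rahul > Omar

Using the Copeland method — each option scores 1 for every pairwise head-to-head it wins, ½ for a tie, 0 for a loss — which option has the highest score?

Ivan: beats Rahul, Noah, and Omar → score 3.
Rahul: loses to Ivan, Noah, and Omar → score 0.
Noah: beats Rahul; loses to Ivan and Omar → score 1.
Omar: beats Rahul and Noah; loses to Ivan → score 2.
Ivan has the best pairwise record.

Ivan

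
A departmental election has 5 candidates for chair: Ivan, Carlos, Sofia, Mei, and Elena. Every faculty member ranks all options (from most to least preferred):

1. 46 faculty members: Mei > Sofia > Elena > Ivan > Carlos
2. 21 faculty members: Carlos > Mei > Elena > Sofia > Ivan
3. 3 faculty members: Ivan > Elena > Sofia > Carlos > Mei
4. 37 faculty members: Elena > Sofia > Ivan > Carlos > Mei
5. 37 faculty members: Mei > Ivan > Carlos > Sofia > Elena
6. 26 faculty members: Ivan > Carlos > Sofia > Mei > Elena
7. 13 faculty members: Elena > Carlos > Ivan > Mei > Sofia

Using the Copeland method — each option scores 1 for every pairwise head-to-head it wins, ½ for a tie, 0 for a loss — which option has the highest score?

Mei

Ivan: beats Carlos; loses to Sofia, Mei, and Elena → score 1.
Carlos: beats Sofia and Mei; loses to Ivan and Elena → score 2.
Sofia: beats Ivan and Elena; loses to Carlos and Mei → score 2.
Mei: beats Ivan, Sofia, and Elena; loses to Carlos → score 3.
Elena: beats Ivan and Carlos; loses to Sofia and Mei → score 2.
Mei has the best pairwise record.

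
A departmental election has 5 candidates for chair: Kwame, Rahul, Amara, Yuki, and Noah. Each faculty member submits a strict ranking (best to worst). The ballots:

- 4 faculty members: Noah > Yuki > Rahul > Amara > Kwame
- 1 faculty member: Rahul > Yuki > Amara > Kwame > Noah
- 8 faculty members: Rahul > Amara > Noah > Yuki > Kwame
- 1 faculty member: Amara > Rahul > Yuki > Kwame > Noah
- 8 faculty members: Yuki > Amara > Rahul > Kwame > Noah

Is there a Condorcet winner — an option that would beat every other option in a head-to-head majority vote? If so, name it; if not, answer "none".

Checking pairwise contests:
Rahul beats Kwame 22–0.
Yuki beats Rahul 12–10.
Rahul beats Amara 13–9.
Noah beats Yuki 12–10.
Rahul beats Noah 18–4.
Every option loses at least one head-to-head, so there is no Condorcet winner.

none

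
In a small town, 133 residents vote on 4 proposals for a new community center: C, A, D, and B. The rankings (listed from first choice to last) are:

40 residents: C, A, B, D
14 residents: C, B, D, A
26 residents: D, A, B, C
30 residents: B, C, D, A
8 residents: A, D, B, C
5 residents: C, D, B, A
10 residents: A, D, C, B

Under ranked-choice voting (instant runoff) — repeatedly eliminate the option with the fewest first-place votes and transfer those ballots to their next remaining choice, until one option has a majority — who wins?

C

Round 1: C 59, A 18, D 26, B 30. Eliminate A.
Round 2: C 59, D 44, B 30. Eliminate B.
Round 3: C 89, D 44. C has a majority.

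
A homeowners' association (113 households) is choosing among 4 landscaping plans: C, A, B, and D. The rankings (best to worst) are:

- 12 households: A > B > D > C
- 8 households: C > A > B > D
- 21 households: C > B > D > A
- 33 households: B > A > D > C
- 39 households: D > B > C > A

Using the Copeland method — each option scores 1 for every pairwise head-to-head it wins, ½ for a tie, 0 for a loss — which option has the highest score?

C: beats A; loses to B and D → score 1.
A: loses to C, B, and D → score 0.
B: beats C, A, and D → score 3.
D: beats C and A; loses to B → score 2.
B has the best pairwise record.

B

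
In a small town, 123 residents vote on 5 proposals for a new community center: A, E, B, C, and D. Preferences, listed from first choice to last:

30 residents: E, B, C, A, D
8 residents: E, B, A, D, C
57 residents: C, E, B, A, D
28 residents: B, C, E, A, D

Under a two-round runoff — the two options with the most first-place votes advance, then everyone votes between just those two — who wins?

C

Round 1 first-place votes: A 0, E 38, B 28, C 57, D 0.
C and E advance.
Runoff: C is preferred to E by 85 voters; E by 38.
C wins the runoff.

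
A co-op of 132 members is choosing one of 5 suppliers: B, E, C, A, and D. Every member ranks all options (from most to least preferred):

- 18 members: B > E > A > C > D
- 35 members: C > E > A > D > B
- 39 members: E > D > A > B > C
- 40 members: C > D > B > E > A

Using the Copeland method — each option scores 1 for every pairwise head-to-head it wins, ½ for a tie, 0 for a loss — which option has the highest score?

B: loses to E, C, A, and D → score 0.
E: beats B, A, and D; loses to C → score 3.
C: beats B, E, A, and D → score 4.
A: beats B; loses to E, C, and D → score 1.
D: beats B and A; loses to E and C → score 2.
C has the best pairwise record.

C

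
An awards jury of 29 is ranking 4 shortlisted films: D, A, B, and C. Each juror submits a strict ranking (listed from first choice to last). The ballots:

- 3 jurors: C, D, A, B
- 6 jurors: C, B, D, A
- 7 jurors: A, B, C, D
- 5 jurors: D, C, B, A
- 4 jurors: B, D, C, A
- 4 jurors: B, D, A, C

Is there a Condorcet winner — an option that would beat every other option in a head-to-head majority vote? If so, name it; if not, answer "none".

B

B vs D: 21–8 for B.
B vs A: 19–10 for B.
B vs C: 15–14 for B.
B beats every other option head-to-head.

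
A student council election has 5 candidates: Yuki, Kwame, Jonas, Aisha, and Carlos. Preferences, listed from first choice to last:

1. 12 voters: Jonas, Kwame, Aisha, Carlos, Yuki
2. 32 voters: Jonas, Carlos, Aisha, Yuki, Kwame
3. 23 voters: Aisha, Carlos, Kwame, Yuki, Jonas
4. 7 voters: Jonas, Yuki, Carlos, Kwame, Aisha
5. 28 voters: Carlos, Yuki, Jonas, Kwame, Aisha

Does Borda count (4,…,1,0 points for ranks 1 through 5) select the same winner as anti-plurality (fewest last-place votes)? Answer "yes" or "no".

Borda — scores: Yuki 160, Kwame 117, Jonas 260, Aisha 180, Carlos 303. Winner: Carlos.
Anti-plurality — last-place votes: Yuki 12, Kwame 32, Jonas 23, Aisha 35, Carlos 0. Winner: Carlos.
The two methods agree.

yes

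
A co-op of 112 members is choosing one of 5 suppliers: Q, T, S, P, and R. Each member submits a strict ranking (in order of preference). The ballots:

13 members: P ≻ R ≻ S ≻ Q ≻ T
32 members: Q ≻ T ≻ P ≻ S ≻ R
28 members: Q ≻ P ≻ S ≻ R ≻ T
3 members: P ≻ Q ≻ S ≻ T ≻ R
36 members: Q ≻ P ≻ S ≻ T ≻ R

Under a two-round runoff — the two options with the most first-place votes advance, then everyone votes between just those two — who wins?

Round 1 first-place votes: Q 96, T 0, S 0, P 16, R 0.
Q and P advance.
Runoff: Q is preferred to P by 96 voters; P by 16.
Q wins the runoff.

Q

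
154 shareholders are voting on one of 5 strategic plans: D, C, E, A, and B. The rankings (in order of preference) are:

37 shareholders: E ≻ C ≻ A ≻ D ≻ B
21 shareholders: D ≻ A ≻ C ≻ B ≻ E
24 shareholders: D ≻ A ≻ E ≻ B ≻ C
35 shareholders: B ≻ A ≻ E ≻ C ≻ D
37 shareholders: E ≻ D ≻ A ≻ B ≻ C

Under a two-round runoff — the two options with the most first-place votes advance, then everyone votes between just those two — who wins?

Round 1 first-place votes: D 45, C 0, E 74, A 0, B 35.
E and D advance.
Runoff: E is preferred to D by 109 voters; D by 45.
E wins the runoff.

E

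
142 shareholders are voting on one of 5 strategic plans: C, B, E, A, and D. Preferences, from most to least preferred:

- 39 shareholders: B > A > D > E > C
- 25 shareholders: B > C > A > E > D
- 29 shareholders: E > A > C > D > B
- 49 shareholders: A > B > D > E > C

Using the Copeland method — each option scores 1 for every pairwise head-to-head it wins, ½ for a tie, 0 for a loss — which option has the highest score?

C: loses to B, E, A, and D → score 0.
B: beats C, E, and D; loses to A → score 3.
E: beats C; loses to B, A, and D → score 1.
A: beats C, B, E, and D → score 4.
D: beats C and E; loses to B and A → score 2.
A has the best pairwise record.

A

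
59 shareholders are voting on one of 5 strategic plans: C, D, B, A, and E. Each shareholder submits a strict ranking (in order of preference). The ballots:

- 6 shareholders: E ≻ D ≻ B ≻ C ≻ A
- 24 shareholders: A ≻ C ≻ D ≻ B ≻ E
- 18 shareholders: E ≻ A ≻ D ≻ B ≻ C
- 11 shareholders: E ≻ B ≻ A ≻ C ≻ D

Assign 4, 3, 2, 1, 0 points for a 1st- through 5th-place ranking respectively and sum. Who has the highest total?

C: 6·1 + 24·3 + 18·0 + 11·1 = 89
D: 6·3 + 24·2 + 18·2 + 11·0 = 102
B: 6·2 + 24·1 + 18·1 + 11·3 = 87
A: 6·0 + 24·4 + 18·3 + 11·2 = 172
E: 6·4 + 24·0 + 18·4 + 11·4 = 140
A has the highest Borda score (172).

A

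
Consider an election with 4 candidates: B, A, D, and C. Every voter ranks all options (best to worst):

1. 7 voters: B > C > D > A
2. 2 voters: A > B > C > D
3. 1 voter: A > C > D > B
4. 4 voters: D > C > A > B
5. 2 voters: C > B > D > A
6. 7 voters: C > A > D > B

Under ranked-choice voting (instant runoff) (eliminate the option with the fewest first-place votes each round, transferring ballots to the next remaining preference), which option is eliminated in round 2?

Round 1: B 7, A 3, D 4, C 9. Eliminate A.
Round 2: B 9, D 4, C 10. Eliminate D.

D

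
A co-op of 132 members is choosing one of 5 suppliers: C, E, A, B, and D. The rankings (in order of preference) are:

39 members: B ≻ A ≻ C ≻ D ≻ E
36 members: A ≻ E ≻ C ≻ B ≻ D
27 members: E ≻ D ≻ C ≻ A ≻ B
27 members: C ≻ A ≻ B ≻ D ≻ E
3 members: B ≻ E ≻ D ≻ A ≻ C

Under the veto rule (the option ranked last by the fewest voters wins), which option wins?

A

Last-place votes: C 3, E 66, A 0, B 27, D 36.
A is ranked last by the fewest voters, so A wins.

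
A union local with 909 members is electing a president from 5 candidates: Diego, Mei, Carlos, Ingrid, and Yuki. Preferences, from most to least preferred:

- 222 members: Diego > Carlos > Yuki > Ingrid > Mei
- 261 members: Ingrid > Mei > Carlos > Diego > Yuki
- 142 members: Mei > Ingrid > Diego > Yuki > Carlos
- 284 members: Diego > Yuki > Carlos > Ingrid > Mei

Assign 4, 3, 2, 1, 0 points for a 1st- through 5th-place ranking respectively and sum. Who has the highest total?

Diego: 222·4 + 261·1 + 142·2 + 284·4 = 2569
Mei: 222·0 + 261·3 + 142·4 + 284·0 = 1351
Carlos: 222·3 + 261·2 + 142·0 + 284·2 = 1756
Ingrid: 222·1 + 261·4 + 142·3 + 284·1 = 1976
Yuki: 222·2 + 261·0 + 142·1 + 284·3 = 1438
Diego has the highest Borda score (2569).

Diego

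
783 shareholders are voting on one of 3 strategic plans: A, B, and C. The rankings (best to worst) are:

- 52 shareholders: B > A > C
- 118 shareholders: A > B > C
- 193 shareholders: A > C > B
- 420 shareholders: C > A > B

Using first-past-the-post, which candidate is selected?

C

First-place votes: A 311, B 52, C 420.
C has the most first-place votes.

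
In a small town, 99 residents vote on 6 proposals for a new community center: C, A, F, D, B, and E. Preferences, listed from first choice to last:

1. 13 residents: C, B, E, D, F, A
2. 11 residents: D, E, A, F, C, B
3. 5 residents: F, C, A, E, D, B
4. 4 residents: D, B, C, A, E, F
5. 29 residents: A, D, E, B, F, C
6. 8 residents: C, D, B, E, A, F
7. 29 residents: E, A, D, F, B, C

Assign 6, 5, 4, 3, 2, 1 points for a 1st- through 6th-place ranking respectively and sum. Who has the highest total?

C: 13·6 + 11·2 + 5·5 + 4·4 + 29·1 + 8·6 + 29·1 = 247
A: 13·1 + 11·4 + 5·4 + 4·3 + 29·6 + 8·2 + 29·5 = 424
F: 13·2 + 11·3 + 5·6 + 4·1 + 29·2 + 8·1 + 29·3 = 246
D: 13·3 + 11·6 + 5·2 + 4·6 + 29·5 + 8·5 + 29·4 = 440
B: 13·5 + 11·1 + 5·1 + 4·5 + 29·3 + 8·4 + 29·2 = 278
E: 13·4 + 11·5 + 5·3 + 4·2 + 29·4 + 8·3 + 29·6 = 444
E has the highest Borda score (444).

E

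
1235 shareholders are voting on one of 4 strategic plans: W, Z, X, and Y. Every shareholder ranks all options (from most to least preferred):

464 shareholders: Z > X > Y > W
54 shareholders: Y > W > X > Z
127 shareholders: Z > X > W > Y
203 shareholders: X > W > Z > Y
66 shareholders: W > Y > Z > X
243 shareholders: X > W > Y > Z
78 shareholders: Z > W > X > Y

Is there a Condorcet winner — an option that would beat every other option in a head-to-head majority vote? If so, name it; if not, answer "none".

Z

Z vs W: 669–566 for Z.
Z vs X: 735–500 for Z.
Z vs Y: 872–363 for Z.
Z beats every other option head-to-head.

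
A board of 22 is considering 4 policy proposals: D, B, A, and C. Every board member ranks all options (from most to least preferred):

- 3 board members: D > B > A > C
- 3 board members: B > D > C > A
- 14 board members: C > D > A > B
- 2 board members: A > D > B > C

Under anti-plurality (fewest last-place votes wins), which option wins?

D

Last-place votes: D 0, B 14, A 3, C 5.
D is ranked last by the fewest voters, so D wins.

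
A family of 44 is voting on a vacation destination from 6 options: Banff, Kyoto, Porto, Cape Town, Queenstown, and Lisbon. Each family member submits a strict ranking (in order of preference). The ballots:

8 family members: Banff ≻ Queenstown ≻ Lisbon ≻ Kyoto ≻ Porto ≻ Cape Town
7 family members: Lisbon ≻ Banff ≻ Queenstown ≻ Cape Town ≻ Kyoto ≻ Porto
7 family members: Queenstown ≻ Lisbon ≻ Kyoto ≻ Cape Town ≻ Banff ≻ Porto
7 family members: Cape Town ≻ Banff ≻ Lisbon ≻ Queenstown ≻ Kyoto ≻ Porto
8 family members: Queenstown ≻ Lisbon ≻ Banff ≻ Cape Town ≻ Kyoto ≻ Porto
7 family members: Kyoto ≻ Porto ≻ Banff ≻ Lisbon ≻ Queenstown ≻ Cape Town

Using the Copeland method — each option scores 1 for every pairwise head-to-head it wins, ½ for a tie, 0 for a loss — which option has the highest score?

Banff

Banff: beats Kyoto, Porto, Cape Town, and Queenstown; ties Lisbon → score 4.5.
Kyoto: beats Porto; ties Cape Town; loses to Banff, Queenstown, and Lisbon → score 1.5.
Porto: loses to Banff, Kyoto, Cape Town, Queenstown, and Lisbon → score 0.
Cape Town: beats Porto; ties Kyoto; loses to Banff, Queenstown, and Lisbon → score 1.5.
Queenstown: beats Kyoto, Porto, Cape Town, and Lisbon; loses to Banff → score 4.
Lisbon: beats Kyoto, Porto, and Cape Town; ties Banff; loses to Queenstown → score 3.5.
Banff has the best pairwise record.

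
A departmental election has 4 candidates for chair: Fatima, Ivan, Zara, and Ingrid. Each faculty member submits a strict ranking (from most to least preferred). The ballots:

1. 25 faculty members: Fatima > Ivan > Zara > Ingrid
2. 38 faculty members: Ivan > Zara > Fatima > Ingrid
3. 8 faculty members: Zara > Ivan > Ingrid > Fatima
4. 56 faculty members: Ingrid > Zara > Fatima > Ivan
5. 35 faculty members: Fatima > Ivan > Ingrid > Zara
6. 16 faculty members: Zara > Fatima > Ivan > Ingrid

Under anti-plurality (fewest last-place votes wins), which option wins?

Last-place votes: Fatima 8, Ivan 56, Zara 35, Ingrid 79.
Fatima is ranked last by the fewest voters, so Fatima wins.

Fatima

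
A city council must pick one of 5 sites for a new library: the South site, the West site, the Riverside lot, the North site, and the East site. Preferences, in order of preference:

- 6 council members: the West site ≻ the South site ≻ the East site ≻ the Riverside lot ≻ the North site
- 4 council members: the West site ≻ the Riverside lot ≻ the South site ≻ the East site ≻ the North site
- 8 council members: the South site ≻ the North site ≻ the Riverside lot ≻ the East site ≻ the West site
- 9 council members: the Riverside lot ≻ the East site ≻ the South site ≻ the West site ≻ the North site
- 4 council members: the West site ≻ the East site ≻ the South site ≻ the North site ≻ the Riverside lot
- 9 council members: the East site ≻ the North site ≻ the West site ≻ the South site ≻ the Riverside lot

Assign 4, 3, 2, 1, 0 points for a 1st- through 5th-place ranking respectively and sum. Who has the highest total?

the East site

the South site: 6·3 + 4·2 + 8·4 + 9·2 + 4·2 + 9·1 = 93
the West site: 6·4 + 4·4 + 8·0 + 9·1 + 4·4 + 9·2 = 83
the Riverside lot: 6·1 + 4·3 + 8·2 + 9·4 + 4·0 + 9·0 = 70
the North site: 6·0 + 4·0 + 8·3 + 9·0 + 4·1 + 9·3 = 55
the East site: 6·2 + 4·1 + 8·1 + 9·3 + 4·3 + 9·4 = 99
the East site has the highest Borda score (99).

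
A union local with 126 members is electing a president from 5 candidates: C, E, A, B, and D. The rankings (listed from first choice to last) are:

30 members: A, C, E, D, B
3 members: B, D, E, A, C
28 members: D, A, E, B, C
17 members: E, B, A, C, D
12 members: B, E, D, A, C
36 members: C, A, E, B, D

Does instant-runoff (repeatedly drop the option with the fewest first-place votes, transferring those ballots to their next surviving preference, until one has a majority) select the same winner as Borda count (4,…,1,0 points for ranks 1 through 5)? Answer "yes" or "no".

yes

Instant-runoff — R1 C 36, E 17, A 30, B 15, D 28 (B out); R2 C 36, E 29, A 30, D 31 (E out); R3 C 36, A 47, D 43 (C out); R4 A 83, D 43 (A winner). Winner: A.
Borda — scores: C 251, E 298, A 361, B 175, D 175. Winner: A.
The two methods agree.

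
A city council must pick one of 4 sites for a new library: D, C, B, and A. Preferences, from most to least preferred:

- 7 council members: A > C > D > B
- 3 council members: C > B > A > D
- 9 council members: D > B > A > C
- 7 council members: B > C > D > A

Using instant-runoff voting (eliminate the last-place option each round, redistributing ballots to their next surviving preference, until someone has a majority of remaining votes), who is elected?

Round 1: D 9, C 3, B 7, A 7. Eliminate C.
Round 2: D 9, B 10, A 7. Eliminate A.
Round 3: D 16, B 10. D has a majority.

D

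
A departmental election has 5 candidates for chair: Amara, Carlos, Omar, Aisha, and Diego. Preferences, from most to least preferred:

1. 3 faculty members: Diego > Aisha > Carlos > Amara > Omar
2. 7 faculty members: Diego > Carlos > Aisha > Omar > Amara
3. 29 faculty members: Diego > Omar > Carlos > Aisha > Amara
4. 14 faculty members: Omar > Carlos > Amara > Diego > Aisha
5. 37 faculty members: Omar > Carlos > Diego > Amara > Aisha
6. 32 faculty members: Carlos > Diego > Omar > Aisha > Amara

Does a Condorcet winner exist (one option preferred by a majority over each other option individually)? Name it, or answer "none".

none

Checking pairwise contests:
Carlos beats Amara 122–0.
Omar beats Carlos 80–42.
Diego beats Omar 71–51.
Carlos beats Aisha 119–3.
Carlos beats Diego 83–39.
Every option loses at least one head-to-head, so there is no Condorcet winner.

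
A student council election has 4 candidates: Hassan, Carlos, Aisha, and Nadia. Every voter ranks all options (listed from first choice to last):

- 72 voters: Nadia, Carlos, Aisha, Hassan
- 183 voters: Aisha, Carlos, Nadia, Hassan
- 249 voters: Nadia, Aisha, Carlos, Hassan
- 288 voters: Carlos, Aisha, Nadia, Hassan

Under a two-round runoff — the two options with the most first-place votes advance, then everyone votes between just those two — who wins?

Carlos

Round 1 first-place votes: Hassan 0, Carlos 288, Aisha 183, Nadia 321.
Nadia and Carlos advance.
Runoff: Nadia is preferred to Carlos by 321 voters; Carlos by 471.
Carlos wins the runoff.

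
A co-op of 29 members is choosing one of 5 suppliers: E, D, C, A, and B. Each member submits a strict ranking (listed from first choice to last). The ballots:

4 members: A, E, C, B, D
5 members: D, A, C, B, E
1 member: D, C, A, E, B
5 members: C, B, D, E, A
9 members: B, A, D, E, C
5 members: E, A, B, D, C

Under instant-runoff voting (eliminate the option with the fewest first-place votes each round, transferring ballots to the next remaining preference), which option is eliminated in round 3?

D

Round 1: E 5, D 6, C 5, A 4, B 9. Eliminate A.
Round 2: E 9, D 6, C 5, B 9. Eliminate C.
Round 3: E 9, D 6, B 14. Eliminate D.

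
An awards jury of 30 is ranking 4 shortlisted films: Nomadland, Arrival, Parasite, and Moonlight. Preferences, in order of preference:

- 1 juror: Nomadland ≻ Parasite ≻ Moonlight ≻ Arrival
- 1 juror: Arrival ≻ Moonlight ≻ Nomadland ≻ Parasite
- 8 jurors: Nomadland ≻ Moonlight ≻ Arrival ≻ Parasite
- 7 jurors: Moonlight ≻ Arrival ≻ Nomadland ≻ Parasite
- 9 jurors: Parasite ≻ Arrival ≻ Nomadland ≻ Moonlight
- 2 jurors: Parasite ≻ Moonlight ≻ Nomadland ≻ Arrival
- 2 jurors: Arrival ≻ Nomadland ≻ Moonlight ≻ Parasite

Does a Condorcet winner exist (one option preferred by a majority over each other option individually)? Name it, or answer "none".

Checking pairwise contests:
Arrival beats Nomadland 19–11.
Moonlight beats Arrival 18–12.
Nomadland beats Parasite 19–11.
Nomadland beats Moonlight 20–10.
Every option loses at least one head-to-head, so there is no Condorcet winner.

none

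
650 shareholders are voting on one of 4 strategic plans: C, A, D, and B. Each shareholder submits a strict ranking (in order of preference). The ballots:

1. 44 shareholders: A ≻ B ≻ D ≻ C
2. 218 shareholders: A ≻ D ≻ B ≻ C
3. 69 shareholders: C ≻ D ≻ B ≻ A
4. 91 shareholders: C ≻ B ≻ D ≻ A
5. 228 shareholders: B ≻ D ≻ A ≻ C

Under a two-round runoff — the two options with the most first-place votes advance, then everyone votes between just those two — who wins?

B

Round 1 first-place votes: C 160, A 262, D 0, B 228.
A and B advance.
Runoff: A is preferred to B by 262 voters; B by 388.
B wins the runoff.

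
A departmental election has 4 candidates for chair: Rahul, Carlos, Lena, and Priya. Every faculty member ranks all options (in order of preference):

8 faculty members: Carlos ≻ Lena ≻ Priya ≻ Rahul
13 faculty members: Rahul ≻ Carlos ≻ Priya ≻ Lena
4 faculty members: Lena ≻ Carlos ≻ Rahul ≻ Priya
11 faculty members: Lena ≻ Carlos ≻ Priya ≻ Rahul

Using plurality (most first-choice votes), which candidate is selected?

Lena

First-place votes: Rahul 13, Carlos 8, Lena 15, Priya 0.
Lena has the most first-place votes.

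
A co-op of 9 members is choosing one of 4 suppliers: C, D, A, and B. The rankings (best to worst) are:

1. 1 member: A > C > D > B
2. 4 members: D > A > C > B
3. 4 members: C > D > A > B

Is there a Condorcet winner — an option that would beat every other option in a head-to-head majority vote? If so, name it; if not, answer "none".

none

Checking pairwise contests:
A beats C 5–4.
C beats D 5–4.
D beats A 8–1.
C beats B 9–0.
Every option loses at least one head-to-head, so there is no Condorcet winner.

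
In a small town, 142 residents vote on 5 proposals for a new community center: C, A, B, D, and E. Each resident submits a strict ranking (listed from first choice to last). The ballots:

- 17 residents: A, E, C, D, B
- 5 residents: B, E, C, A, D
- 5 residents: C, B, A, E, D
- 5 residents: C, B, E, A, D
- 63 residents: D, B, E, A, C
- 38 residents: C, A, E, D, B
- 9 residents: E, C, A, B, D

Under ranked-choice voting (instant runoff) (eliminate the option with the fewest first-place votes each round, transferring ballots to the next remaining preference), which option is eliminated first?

Round 1: C 48, A 17, B 5, D 63, E 9. Eliminate B.

B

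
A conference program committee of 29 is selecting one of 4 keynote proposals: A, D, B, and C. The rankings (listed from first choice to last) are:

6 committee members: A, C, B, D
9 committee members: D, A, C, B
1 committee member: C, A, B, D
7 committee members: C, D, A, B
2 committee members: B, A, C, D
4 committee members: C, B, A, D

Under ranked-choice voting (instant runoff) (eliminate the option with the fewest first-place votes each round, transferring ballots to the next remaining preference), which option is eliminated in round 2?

Round 1: A 6, D 9, B 2, C 12. Eliminate B.
Round 2: A 8, D 9, C 12. Eliminate A.

A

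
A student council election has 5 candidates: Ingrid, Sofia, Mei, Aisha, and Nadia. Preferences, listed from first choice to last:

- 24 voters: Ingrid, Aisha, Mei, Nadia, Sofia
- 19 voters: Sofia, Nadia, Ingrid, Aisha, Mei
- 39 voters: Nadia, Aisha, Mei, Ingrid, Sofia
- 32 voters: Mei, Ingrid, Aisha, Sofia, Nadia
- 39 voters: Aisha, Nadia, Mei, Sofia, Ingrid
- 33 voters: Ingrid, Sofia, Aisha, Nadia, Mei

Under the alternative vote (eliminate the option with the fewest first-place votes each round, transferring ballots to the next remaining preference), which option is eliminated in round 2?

Round 1: Ingrid 57, Sofia 19, Mei 32, Aisha 39, Nadia 39. Eliminate Sofia.
Round 2: Ingrid 57, Mei 32, Aisha 39, Nadia 58. Eliminate Mei.

Mei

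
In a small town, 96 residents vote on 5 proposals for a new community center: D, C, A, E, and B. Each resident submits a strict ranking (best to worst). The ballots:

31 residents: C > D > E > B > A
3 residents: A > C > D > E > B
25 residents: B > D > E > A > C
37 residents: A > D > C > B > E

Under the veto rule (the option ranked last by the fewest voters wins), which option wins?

Last-place votes: D 0, C 25, A 31, E 37, B 3.
D is ranked last by the fewest voters, so D wins.

D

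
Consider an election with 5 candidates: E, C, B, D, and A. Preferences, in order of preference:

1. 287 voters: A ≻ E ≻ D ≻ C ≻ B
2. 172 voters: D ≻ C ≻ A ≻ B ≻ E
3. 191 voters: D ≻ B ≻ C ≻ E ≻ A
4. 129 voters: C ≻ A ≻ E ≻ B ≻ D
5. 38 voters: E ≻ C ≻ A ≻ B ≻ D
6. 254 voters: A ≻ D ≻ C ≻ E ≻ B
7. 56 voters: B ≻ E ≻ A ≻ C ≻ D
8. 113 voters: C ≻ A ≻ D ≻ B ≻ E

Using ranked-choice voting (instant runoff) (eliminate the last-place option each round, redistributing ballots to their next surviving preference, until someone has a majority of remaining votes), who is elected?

Round 1: E 38, C 242, B 56, D 363, A 541. Eliminate E.
Round 2: C 280, B 56, D 363, A 541. Eliminate B.
Round 3: C 280, D 363, A 597. Eliminate C.
Round 4: D 363, A 877. A has a majority.

A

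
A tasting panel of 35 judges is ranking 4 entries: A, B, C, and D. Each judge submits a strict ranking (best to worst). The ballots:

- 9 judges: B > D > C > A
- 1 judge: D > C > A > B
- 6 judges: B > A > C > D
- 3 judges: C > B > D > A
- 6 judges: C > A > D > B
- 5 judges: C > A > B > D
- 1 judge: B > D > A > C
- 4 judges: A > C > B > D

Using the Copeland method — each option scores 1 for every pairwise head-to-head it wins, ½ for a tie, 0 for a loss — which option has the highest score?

A: beats D; loses to B and C → score 1.
B: beats A and D; loses to C → score 2.
C: beats A, B, and D → score 3.
D: loses to A, B, and C → score 0.
C has the best pairwise record.

C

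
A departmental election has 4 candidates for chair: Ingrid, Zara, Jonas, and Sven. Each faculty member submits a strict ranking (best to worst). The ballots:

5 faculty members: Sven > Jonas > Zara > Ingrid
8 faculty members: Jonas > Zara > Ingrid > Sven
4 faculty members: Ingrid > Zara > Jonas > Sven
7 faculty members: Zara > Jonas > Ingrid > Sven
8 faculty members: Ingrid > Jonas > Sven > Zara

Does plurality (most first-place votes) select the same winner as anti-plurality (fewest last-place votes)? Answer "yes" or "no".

no

Plurality — first-place votes: Ingrid 12, Zara 7, Jonas 8, Sven 5. Winner: Ingrid.
Anti-plurality — last-place votes: Ingrid 5, Zara 8, Jonas 0, Sven 19. Winner: Jonas.
The two methods disagree.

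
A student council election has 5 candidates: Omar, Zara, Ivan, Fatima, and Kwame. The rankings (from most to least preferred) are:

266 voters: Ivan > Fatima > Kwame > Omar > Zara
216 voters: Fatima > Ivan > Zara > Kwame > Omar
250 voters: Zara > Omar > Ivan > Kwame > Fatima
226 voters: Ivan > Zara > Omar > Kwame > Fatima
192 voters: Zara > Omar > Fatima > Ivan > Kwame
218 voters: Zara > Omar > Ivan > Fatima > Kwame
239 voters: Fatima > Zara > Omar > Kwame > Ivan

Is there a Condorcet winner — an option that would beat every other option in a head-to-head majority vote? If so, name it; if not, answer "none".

Zara vs Omar: 1341–266 for Zara.
Zara vs Ivan: 899–708 for Zara.
Zara vs Fatima: 886–721 for Zara.
Zara vs Kwame: 1341–266 for Zara.
Zara beats every other option head-to-head.

Zara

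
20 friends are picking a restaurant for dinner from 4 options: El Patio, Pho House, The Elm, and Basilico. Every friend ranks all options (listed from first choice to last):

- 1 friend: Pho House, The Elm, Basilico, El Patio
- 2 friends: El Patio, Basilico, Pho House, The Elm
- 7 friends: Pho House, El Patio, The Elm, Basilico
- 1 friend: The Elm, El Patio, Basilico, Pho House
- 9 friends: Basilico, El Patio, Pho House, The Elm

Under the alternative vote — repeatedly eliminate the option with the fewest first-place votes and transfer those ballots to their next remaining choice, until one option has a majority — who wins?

Basilico

Round 1: El Patio 2, Pho House 8, The Elm 1, Basilico 9. Eliminate The Elm.
Round 2: El Patio 3, Pho House 8, Basilico 9. Eliminate El Patio.
Round 3: Pho House 8, Basilico 12. Basilico has a majority.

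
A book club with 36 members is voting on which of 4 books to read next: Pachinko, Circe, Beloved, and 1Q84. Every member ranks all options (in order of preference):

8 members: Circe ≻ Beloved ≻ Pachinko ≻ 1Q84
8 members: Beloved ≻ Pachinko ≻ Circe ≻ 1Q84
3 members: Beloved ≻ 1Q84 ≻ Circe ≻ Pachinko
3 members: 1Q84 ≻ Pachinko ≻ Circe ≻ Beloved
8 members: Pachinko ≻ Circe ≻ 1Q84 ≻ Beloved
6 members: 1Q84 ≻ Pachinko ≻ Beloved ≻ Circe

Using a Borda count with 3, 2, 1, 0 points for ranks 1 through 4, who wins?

Pachinko

Pachinko: 8·1 + 8·2 + 3·0 + 3·2 + 8·3 + 6·2 = 66
Circe: 8·3 + 8·1 + 3·1 + 3·1 + 8·2 + 6·0 = 54
Beloved: 8·2 + 8·3 + 3·3 + 3·0 + 8·0 + 6·1 = 55
1Q84: 8·0 + 8·0 + 3·2 + 3·3 + 8·1 + 6·3 = 41
Pachinko has the highest Borda score (66).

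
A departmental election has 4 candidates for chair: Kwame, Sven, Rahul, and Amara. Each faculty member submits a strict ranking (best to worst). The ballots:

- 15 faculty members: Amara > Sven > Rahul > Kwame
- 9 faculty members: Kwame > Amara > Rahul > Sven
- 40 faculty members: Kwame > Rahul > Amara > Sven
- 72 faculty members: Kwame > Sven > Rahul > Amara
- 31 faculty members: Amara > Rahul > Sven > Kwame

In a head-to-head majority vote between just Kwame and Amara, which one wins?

Voters preferring Kwame to Amara: 121; preferring Amara to Kwame: 46.
Kwame wins the head-to-head.

Kwame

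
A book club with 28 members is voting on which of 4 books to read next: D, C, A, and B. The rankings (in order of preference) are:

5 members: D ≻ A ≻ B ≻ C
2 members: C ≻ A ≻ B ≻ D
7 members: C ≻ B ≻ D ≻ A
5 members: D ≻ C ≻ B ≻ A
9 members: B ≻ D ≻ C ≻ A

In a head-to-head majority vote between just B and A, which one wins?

Voters preferring B to A: 21; preferring A to B: 7.
B wins the head-to-head.

B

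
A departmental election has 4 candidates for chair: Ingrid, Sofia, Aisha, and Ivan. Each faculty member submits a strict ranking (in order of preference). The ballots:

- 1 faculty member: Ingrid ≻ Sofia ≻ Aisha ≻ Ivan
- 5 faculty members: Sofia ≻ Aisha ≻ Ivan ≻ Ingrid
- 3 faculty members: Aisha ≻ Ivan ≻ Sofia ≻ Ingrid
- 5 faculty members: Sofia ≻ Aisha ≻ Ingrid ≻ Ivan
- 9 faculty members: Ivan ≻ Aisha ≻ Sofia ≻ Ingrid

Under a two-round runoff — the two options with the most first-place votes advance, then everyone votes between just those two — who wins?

Round 1 first-place votes: Ingrid 1, Sofia 10, Aisha 3, Ivan 9.
Sofia and Ivan advance.
Runoff: Sofia is preferred to Ivan by 11 voters; Ivan by 12.
Ivan wins the runoff.

Ivan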